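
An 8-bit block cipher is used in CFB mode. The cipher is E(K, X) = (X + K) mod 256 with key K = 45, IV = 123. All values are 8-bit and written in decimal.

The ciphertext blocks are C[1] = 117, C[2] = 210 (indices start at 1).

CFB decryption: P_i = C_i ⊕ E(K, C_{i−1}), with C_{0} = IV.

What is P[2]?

P[2] = 112

P[2]: E(K, 117) = 162; 210 ⊕ 162 = 112.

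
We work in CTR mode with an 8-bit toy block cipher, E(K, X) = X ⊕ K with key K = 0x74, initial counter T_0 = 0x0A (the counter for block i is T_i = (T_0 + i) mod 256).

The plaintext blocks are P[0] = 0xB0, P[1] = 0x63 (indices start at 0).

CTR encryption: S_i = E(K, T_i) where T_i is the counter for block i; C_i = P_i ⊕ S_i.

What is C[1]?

C[1] = 0x1C

C[0]: T = 0x0A, S = E(K, T) = 0x7E; 0xB0 ⊕ 0x7E = 0xCE.
C[1]: T = 0x0B, S = E(K, T) = 0x7F; 0x63 ⊕ 0x7F = 0x1C.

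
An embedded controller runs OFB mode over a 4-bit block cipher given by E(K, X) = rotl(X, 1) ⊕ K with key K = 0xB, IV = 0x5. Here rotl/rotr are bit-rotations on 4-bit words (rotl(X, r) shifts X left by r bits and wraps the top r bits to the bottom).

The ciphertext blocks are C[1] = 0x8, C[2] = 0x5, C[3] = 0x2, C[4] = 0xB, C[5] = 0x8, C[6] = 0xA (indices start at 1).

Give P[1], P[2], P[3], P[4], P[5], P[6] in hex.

OFB decryption: S_i = E(K, S_{i−1}) with S_{0} = IV; P_i = C_i ⊕ S_i.
P[1]: S = E(K, 0x5) = 0x1; 0x8 ⊕ 0x1 = 0x9.
P[2]: S = E(K, 0x1) = 0x9; 0x5 ⊕ 0x9 = 0xC.
P[3]: S = E(K, 0x9) = 0x8; 0x2 ⊕ 0x8 = 0xA.
P[4]: S = E(K, 0x8) = 0xA; 0xB ⊕ 0xA = 0x1.
P[5]: S = E(K, 0xA) = 0xE; 0x8 ⊕ 0xE = 0x6.
P[6]: S = E(K, 0xE) = 0x6; 0xA ⊕ 0x6 = 0xC.

P[1] = 0x9, P[2] = 0xC, P[3] = 0xA, P[4] = 0x1, P[5] = 0x6, P[6] = 0xC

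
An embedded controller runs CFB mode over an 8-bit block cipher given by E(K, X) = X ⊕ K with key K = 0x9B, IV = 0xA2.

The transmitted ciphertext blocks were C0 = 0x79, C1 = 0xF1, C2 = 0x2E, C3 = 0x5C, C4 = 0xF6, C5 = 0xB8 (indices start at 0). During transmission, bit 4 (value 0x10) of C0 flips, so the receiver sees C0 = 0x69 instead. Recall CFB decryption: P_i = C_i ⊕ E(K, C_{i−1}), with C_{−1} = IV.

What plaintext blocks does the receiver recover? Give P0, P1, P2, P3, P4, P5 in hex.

P0 = 0x50, P1 = 0x03, P2 = 0x44, P3 = 0xE9, P4 = 0x31, P5 = 0xD5

Only C0 changed, to 0x69. In CFB, a change in C_i flips the same bit in P_i and garbles P_{i+1}. Decrypting the received ciphertext:
P0: E(K, 0xA2) = 0x39; 0x69 ⊕ 0x39 = 0x50.
P1: E(K, 0x69) = 0xF2; 0xF1 ⊕ 0xF2 = 0x03.
P2: E(K, 0xF1) = 0x6A; 0x2E ⊕ 0x6A = 0x44.
P3: E(K, 0x2E) = 0xB5; 0x5C ⊕ 0xB5 = 0xE9.
P4: E(K, 0x5C) = 0xC7; 0xF6 ⊕ 0xC7 = 0x31.
P5: E(K, 0xF6) = 0x6D; 0xB8 ⊕ 0x6D = 0xD5.
Blocks that differ from the original plaintext: P0, P1.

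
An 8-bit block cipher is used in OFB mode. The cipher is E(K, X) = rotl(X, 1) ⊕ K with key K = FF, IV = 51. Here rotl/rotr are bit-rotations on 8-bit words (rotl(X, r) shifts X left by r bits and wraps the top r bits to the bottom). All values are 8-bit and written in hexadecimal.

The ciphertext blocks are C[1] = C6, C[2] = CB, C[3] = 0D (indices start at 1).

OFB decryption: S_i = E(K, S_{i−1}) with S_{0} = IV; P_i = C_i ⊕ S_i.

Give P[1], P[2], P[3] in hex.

P[1]: S = E(K, 51) = 5D; C6 ⊕ 5D = 9B.
P[2]: S = E(K, 5D) = 45; CB ⊕ 45 = 8E.
P[3]: S = E(K, 45) = 75; 0D ⊕ 75 = 78.

P[1] = 9B, P[2] = 8E, P[3] = 78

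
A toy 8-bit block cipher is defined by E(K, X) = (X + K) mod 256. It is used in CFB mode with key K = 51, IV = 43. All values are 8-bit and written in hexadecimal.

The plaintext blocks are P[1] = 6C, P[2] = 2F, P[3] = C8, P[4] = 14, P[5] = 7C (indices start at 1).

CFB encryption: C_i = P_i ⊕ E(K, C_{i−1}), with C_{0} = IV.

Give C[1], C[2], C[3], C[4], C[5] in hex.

C[1] = F8, C[2] = 66, C[3] = 7F, C[4] = C4, C[5] = 69

C[1]: E(K, 43) = 94; 6C ⊕ 94 = F8.
C[2]: E(K, F8) = 49; 2F ⊕ 49 = 66.
C[3]: E(K, 66) = B7; C8 ⊕ B7 = 7F.
C[4]: E(K, 7F) = D0; 14 ⊕ D0 = C4.
C[5]: E(K, C4) = 15; 7C ⊕ 15 = 69.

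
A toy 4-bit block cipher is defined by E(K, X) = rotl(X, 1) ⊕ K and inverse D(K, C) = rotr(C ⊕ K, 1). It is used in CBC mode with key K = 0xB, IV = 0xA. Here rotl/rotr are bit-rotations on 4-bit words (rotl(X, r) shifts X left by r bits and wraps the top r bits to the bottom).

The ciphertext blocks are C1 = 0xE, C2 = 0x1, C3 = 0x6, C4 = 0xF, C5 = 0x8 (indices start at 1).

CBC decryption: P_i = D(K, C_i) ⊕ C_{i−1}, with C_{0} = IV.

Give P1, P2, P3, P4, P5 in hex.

P1 = 0x0, P2 = 0xB, P3 = 0xF, P4 = 0x4, P5 = 0x6

P1: D(K, 0xE) = 0xA; 0xA ⊕ 0xA = 0x0.
P2: D(K, 0x1) = 0x5; 0x5 ⊕ 0xE = 0xB.
P3: D(K, 0x6) = 0xE; 0xE ⊕ 0x1 = 0xF.
P4: D(K, 0xF) = 0x2; 0x2 ⊕ 0x6 = 0x4.
P5: D(K, 0x8) = 0x9; 0x9 ⊕ 0xF = 0x6.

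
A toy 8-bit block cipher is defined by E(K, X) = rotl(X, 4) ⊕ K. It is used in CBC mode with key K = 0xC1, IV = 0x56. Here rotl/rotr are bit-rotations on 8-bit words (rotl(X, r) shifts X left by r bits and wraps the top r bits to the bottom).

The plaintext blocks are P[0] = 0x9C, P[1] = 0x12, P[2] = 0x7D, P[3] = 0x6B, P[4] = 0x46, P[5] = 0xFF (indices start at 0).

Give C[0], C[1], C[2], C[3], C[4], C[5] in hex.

C[0] = 0x6D, C[1] = 0x36, C[2] = 0x75, C[3] = 0x20, C[4] = 0xA7, C[5] = 0x44

CBC encryption: C_i = E(K, P_i ⊕ C_{i−1}), with C_{−1} = IV.
C[0]: P[0] ⊕ 0x56 = 0xCA; E(K, 0xCA) = 0x6D.
C[1]: P[1] ⊕ 0x6D = 0x7F; E(K, 0x7F) = 0x36.
C[2]: P[2] ⊕ 0x36 = 0x4B; E(K, 0x4B) = 0x75.
C[3]: P[3] ⊕ 0x75 = 0x1E; E(K, 0x1E) = 0x20.
C[4]: P[4] ⊕ 0x20 = 0x66; E(K, 0x66) = 0xA7.
C[5]: P[5] ⊕ 0xA7 = 0x58; E(K, 0x58) = 0x44.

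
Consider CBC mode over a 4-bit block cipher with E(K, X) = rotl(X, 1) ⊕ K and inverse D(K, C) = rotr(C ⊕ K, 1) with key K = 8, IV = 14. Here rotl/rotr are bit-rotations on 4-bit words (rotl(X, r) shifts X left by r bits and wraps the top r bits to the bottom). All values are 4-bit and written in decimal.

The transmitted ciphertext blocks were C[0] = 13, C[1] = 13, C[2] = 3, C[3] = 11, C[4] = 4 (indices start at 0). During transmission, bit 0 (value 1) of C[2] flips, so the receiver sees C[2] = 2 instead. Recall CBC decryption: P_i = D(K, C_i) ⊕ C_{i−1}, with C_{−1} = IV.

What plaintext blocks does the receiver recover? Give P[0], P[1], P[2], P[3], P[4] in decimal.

P[0] = 4, P[1] = 7, P[2] = 8, P[3] = 11, P[4] = 13

Only C[2] changed, to 2. In CBC, a change in C_i garbles P_i and flips the same bit in P_{i+1}. Decrypting the received ciphertext:
P[0]: D(K, 13) = 10; 10 ⊕ 14 = 4.
P[1]: D(K, 13) = 10; 10 ⊕ 13 = 7.
P[2]: D(K, 2) = 5; 5 ⊕ 13 = 8.
P[3]: D(K, 11) = 9; 9 ⊕ 2 = 11.
P[4]: D(K, 4) = 6; 6 ⊕ 11 = 13.
Blocks that differ from the original plaintext: P[2], P[3].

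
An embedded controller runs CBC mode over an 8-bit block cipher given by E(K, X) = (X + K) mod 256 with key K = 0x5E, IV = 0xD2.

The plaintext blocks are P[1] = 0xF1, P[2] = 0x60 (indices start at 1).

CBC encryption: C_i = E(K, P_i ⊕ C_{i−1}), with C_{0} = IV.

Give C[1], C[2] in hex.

C[1] = 0x81, C[2] = 0x3F

C[1]: P[1] ⊕ 0xD2 = 0x23; E(K, 0x23) = 0x81.
C[2]: P[2] ⊕ 0x81 = 0xE1; E(K, 0xE1) = 0x3F.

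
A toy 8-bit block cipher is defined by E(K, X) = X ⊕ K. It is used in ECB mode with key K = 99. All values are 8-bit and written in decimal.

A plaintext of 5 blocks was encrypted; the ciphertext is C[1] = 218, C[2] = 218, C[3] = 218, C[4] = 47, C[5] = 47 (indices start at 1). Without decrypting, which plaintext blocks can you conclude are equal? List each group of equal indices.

ECB encrypts each block independently with the same key, so equal ciphertext blocks imply equal plaintext blocks.
C[1] = C[2] = C[3] = 218, so P[1] = P[2] = P[3].
C[4] = C[5] = 47, so P[4] = P[5].

P[1] = P[2] = P[3]; P[4] = P[5]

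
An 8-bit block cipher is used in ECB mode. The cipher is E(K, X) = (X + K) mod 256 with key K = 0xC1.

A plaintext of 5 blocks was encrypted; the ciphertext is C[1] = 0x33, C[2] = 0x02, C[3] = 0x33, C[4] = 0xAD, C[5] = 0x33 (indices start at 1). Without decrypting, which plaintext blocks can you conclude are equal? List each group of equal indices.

ECB encrypts each block independently with the same key, so equal ciphertext blocks imply equal plaintext blocks.
C[1] = C[3] = C[5] = 0x33, so P[1] = P[3] = P[5].

P[1] = P[3] = P[5]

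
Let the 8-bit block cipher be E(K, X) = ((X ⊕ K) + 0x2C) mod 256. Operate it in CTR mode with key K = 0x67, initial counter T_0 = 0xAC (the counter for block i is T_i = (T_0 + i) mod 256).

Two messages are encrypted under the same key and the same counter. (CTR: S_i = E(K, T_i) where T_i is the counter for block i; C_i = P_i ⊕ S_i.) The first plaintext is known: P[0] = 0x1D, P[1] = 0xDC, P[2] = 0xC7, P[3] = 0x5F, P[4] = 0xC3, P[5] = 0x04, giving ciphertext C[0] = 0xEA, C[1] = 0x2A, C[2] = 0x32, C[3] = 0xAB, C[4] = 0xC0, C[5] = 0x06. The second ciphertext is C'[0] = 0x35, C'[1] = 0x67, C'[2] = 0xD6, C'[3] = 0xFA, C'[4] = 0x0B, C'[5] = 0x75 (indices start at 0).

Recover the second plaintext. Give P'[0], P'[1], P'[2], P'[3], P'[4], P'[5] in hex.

In CTR with a reused counter, both messages share the same keystream S_i, so C_i ⊕ C'_i = P_i ⊕ P'_i and thus P'_i = P_i ⊕ C_i ⊕ C'_i.
P'[0]: 0x1D ⊕ 0xEA ⊕ 0x35 = 0xC2.
P'[1]: 0xDC ⊕ 0x2A ⊕ 0x67 = 0x91.
P'[2]: 0xC7 ⊕ 0x32 ⊕ 0xD6 = 0x23.
P'[3]: 0x5F ⊕ 0xAB ⊕ 0xFA = 0x0E.
P'[4]: 0xC3 ⊕ 0xC0 ⊕ 0x0B = 0x08.
P'[5]: 0x04 ⊕ 0x06 ⊕ 0x75 = 0x77.

P'[0] = 0xC2, P'[1] = 0x91, P'[2] = 0x23, P'[3] = 0x0E, P'[4] = 0x08, P'[5] = 0x77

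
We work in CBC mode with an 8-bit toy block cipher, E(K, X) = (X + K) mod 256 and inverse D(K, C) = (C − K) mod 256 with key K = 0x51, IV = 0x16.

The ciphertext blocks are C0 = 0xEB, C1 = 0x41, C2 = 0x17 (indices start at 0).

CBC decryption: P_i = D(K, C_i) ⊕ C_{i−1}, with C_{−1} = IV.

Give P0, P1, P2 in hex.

P0: D(K, 0xEB) = 0x9A; 0x9A ⊕ 0x16 = 0x8C.
P1: D(K, 0x41) = 0xF0; 0xF0 ⊕ 0xEB = 0x1B.
P2: D(K, 0x17) = 0xC6; 0xC6 ⊕ 0x41 = 0x87.

P0 = 0x8C, P1 = 0x1B, P2 = 0x87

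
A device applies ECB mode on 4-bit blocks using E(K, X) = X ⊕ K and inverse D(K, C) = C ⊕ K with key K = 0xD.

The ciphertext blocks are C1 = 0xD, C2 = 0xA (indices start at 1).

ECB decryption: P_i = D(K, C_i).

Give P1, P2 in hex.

P1 = 0x0, P2 = 0x7

P1: D(K, 0xD) = 0x0.
P2: D(K, 0xA) = 0x7.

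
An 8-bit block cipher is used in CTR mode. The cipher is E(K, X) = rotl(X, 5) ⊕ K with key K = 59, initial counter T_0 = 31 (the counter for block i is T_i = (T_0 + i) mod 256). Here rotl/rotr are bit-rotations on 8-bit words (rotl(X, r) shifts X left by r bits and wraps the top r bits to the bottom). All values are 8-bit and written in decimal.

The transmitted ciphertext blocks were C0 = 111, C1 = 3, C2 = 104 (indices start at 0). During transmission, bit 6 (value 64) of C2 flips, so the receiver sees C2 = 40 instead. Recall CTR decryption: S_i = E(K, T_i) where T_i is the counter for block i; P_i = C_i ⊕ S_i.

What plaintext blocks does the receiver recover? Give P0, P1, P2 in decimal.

P0 = 183, P1 = 60, P2 = 55

Only C2 changed, to 40. In CTR, a change in C_i flips the same bit in P_i only; the keystream is unaffected. Decrypting the received ciphertext:
P0: T = 31, S = E(K, T) = 216; 111 ⊕ 216 = 183.
P1: T = 32, S = E(K, T) = 63; 3 ⊕ 63 = 60.
P2: T = 33, S = E(K, T) = 31; 40 ⊕ 31 = 55.
Blocks that differ from the original plaintext: P2.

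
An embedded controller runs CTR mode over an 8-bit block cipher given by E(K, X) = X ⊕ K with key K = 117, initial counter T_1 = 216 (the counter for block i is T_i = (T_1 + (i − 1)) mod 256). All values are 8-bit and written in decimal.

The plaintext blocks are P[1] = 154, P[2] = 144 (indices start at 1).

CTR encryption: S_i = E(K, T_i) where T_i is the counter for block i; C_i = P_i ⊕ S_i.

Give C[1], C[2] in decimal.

C[1]: T = 216, S = E(K, T) = 173; 154 ⊕ 173 = 55.
C[2]: T = 217, S = E(K, T) = 172; 144 ⊕ 172 = 60.

C[1] = 55, C[2] = 60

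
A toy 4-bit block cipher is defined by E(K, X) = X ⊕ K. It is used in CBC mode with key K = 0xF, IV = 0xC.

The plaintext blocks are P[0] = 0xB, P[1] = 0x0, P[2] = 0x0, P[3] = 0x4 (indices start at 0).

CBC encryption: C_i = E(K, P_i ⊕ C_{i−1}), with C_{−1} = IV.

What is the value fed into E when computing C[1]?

C[0]: P[0] ⊕ 0xC = 0x7; E(K, 0x7) = 0x8.
C[1]: P[1] ⊕ 0x8 = 0x8; E(K, 0x8) = 0x7.
So the input to E for block [1] is 0x8.

0x8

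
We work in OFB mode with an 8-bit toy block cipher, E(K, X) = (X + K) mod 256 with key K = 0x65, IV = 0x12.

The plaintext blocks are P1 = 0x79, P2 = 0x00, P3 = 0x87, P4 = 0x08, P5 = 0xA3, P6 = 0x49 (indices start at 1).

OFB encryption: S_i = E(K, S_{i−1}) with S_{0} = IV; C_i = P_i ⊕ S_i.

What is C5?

C1: S = E(K, 0x12) = 0x77; 0x79 ⊕ 0x77 = 0x0E.
C2: S = E(K, 0x77) = 0xDC; 0x00 ⊕ 0xDC = 0xDC.
C3: S = E(K, 0xDC) = 0x41; 0x87 ⊕ 0x41 = 0xC6.
C4: S = E(K, 0x41) = 0xA6; 0x08 ⊕ 0xA6 = 0xAE.
C5: S = E(K, 0xA6) = 0x0B; 0xA3 ⊕ 0x0B = 0xA8.

C5 = 0xA8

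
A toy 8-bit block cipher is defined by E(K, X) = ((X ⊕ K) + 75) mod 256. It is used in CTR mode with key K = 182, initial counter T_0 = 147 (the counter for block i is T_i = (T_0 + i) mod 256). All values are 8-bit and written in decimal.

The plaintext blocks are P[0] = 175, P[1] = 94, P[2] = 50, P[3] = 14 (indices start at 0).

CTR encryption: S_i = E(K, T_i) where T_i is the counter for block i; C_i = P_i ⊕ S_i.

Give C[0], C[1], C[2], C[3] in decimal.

C[0]: T = 147, S = E(K, T) = 112; 175 ⊕ 112 = 223.
C[1]: T = 148, S = E(K, T) = 109; 94 ⊕ 109 = 51.
C[2]: T = 149, S = E(K, T) = 110; 50 ⊕ 110 = 92.
C[3]: T = 150, S = E(K, T) = 107; 14 ⊕ 107 = 101.

C[0] = 223, C[1] = 51, C[2] = 92, C[3] = 101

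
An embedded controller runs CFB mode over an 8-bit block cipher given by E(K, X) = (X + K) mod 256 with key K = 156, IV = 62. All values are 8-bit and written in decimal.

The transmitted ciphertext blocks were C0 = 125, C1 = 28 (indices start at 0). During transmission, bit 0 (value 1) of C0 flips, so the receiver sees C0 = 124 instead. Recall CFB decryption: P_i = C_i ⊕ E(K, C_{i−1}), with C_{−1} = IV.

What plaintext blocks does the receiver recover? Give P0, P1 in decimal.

Only C0 changed, to 124. In CFB, a change in C_i flips the same bit in P_i and garbles P_{i+1}. Decrypting the received ciphertext:
P0: E(K, 62) = 218; 124 ⊕ 218 = 166.
P1: E(K, 124) = 24; 28 ⊕ 24 = 4.
Blocks that differ from the original plaintext: P0, P1.

P0 = 166, P1 = 4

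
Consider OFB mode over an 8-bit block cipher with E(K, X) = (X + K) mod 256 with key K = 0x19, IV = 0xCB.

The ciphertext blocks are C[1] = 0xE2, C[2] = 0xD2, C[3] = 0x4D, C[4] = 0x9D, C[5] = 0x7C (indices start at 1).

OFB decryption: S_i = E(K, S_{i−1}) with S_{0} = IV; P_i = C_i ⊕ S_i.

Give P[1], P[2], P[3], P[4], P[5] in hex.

P[1] = 0x06, P[2] = 0x2F, P[3] = 0x5B, P[4] = 0xB2, P[5] = 0x34

P[1]: S = E(K, 0xCB) = 0xE4; 0xE2 ⊕ 0xE4 = 0x06.
P[2]: S = E(K, 0xE4) = 0xFD; 0xD2 ⊕ 0xFD = 0x2F.
P[3]: S = E(K, 0xFD) = 0x16; 0x4D ⊕ 0x16 = 0x5B.
P[4]: S = E(K, 0x16) = 0x2F; 0x9D ⊕ 0x2F = 0xB2.
P[5]: S = E(K, 0x2F) = 0x48; 0x7C ⊕ 0x48 = 0x34.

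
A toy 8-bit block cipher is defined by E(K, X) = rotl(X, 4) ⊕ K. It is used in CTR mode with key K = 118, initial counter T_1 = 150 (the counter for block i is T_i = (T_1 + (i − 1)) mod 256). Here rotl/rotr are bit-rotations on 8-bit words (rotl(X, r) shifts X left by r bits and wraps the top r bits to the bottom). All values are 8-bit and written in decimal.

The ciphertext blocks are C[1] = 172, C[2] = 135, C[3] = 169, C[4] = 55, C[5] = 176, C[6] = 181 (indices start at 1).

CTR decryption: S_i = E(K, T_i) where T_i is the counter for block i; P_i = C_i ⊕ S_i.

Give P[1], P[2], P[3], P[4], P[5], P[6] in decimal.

P[1] = 179, P[2] = 136, P[3] = 86, P[4] = 216, P[5] = 111, P[6] = 122

P[1]: T = 150, S = E(K, T) = 31; 172 ⊕ 31 = 179.
P[2]: T = 151, S = E(K, T) = 15; 135 ⊕ 15 = 136.
P[3]: T = 152, S = E(K, T) = 255; 169 ⊕ 255 = 86.
P[4]: T = 153, S = E(K, T) = 239; 55 ⊕ 239 = 216.
P[5]: T = 154, S = E(K, T) = 223; 176 ⊕ 223 = 111.
P[6]: T = 155, S = E(K, T) = 207; 181 ⊕ 207 = 122.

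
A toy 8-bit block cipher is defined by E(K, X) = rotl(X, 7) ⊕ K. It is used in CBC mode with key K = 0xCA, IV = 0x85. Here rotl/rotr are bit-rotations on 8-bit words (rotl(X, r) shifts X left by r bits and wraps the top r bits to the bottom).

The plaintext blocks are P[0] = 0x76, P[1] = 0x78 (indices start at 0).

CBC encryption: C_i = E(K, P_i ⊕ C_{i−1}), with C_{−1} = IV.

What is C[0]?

C[0] = 0x33

C[0]: P[0] ⊕ 0x85 = 0xF3; E(K, 0xF3) = 0x33.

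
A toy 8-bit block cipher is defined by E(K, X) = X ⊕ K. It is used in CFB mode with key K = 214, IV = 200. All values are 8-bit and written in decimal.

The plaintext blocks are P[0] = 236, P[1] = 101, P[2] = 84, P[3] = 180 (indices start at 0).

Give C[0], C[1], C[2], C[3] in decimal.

C[0] = 242, C[1] = 65, C[2] = 195, C[3] = 161

CFB encryption: C_i = P_i ⊕ E(K, C_{i−1}), with C_{−1} = IV.
C[0]: E(K, 200) = 30; 236 ⊕ 30 = 242.
C[1]: E(K, 242) = 36; 101 ⊕ 36 = 65.
C[2]: E(K, 65) = 151; 84 ⊕ 151 = 195.
C[3]: E(K, 195) = 21; 180 ⊕ 21 = 161.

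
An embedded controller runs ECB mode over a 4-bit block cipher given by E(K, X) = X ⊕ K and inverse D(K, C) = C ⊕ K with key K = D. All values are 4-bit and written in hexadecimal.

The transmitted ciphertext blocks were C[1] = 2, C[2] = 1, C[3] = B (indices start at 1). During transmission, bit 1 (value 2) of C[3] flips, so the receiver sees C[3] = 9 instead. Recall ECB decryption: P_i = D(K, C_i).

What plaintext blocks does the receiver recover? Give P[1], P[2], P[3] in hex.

P[1] = F, P[2] = C, P[3] = 4

Only C[3] changed, to 9. In ECB, a change in C_i affects only P_i. Decrypting the received ciphertext:
P[1]: D(K, 2) = F.
P[2]: D(K, 1) = C.
P[3]: D(K, 9) = 4.
Blocks that differ from the original plaintext: P[3].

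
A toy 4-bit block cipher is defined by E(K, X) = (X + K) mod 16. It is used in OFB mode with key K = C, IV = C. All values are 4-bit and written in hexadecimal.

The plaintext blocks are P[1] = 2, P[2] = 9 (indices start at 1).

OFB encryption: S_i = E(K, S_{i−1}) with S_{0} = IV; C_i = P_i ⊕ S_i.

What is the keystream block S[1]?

C[1]: S = E(K, C) = 8; 2 ⊕ 8 = A.
So S[1] = 8.

8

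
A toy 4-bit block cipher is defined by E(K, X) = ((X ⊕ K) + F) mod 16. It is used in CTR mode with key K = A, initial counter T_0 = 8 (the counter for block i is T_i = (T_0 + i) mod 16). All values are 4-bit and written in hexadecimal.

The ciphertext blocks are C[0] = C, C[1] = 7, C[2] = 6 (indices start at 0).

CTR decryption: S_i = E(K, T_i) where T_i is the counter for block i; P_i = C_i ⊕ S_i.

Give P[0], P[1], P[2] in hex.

P[0]: T = 8, S = E(K, T) = 1; C ⊕ 1 = D.
P[1]: T = 9, S = E(K, T) = 2; 7 ⊕ 2 = 5.
P[2]: T = A, S = E(K, T) = F; 6 ⊕ F = 9.

P[0] = D, P[1] = 5, P[2] = 9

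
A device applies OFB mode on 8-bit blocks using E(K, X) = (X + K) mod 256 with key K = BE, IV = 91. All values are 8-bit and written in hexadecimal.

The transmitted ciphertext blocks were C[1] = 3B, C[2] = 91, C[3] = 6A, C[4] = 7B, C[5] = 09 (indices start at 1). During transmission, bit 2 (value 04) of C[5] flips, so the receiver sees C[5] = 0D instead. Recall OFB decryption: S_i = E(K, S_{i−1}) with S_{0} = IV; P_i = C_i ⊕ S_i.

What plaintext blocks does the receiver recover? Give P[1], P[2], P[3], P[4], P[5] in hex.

P[1] = 74, P[2] = 9C, P[3] = A1, P[4] = F2, P[5] = 4A

Only C[5] changed, to 0D. In OFB, a change in C_i flips the same bit in P_i only; the keystream is unaffected. Decrypting the received ciphertext:
P[1]: S = E(K, 91) = 4F; 3B ⊕ 4F = 74.
P[2]: S = E(K, 4F) = 0D; 91 ⊕ 0D = 9C.
P[3]: S = E(K, 0D) = CB; 6A ⊕ CB = A1.
P[4]: S = E(K, CB) = 89; 7B ⊕ 89 = F2.
P[5]: S = E(K, 89) = 47; 0D ⊕ 47 = 4A.
Blocks that differ from the original plaintext: P[5].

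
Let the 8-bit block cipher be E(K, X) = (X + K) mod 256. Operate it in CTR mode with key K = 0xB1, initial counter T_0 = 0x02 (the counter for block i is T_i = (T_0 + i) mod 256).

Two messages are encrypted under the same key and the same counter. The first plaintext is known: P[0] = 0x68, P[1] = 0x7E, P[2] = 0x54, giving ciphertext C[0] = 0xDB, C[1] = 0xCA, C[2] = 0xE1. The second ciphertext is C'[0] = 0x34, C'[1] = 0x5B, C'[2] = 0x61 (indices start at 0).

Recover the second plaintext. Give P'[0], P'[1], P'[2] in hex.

P'[0] = 0x87, P'[1] = 0xEF, P'[2] = 0xD4

In CTR with a reused counter, both messages share the same keystream S_i, so C_i ⊕ C'_i = P_i ⊕ P'_i and thus P'_i = P_i ⊕ C_i ⊕ C'_i.
P'[0]: 0x68 ⊕ 0xDB ⊕ 0x34 = 0x87.
P'[1]: 0x7E ⊕ 0xCA ⊕ 0x5B = 0xEF.
P'[2]: 0x54 ⊕ 0xE1 ⊕ 0x61 = 0xD4.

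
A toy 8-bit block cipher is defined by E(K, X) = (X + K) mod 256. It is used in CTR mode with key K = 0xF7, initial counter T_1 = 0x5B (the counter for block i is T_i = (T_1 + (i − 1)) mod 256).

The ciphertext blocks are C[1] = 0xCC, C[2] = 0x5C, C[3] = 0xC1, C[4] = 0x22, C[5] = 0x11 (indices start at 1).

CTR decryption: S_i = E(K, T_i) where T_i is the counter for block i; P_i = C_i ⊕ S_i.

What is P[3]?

P[3] = 0x95

P[3]: T = 0x5D, S = E(K, T) = 0x54; 0xC1 ⊕ 0x54 = 0x95.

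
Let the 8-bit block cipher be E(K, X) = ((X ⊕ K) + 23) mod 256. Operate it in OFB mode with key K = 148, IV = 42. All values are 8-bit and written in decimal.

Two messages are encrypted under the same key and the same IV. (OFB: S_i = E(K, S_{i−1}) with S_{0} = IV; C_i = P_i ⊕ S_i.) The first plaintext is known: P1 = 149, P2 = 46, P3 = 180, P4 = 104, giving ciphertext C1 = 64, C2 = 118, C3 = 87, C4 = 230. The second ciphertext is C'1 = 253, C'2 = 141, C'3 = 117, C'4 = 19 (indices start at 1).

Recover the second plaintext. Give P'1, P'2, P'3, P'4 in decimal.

P'1 = 40, P'2 = 213, P'3 = 150, P'4 = 157

In OFB with a reused IV, both messages share the same keystream S_i, so C_i ⊕ C'_i = P_i ⊕ P'_i and thus P'_i = P_i ⊕ C_i ⊕ C'_i.
P'1: 149 ⊕ 64 ⊕ 253 = 40.
P'2: 46 ⊕ 118 ⊕ 141 = 213.
P'3: 180 ⊕ 87 ⊕ 117 = 150.
P'4: 104 ⊕ 230 ⊕ 19 = 157.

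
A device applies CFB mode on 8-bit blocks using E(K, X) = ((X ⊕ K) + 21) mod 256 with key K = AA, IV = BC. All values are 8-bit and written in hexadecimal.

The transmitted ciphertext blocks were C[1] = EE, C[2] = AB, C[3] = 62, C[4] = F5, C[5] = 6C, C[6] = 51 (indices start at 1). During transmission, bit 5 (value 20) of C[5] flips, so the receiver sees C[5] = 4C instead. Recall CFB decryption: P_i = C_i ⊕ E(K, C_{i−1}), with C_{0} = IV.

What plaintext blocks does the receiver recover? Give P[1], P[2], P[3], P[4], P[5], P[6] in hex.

P[1] = D9, P[2] = CE, P[3] = 40, P[4] = 1C, P[5] = CC, P[6] = 56

Only C[5] changed, to 4C. In CFB, a change in C_i flips the same bit in P_i and garbles P_{i+1}. Decrypting the received ciphertext:
P[1]: E(K, BC) = 37; EE ⊕ 37 = D9.
P[2]: E(K, EE) = 65; AB ⊕ 65 = CE.
P[3]: E(K, AB) = 22; 62 ⊕ 22 = 40.
P[4]: E(K, 62) = E9; F5 ⊕ E9 = 1C.
P[5]: E(K, F5) = 80; 4C ⊕ 80 = CC.
P[6]: E(K, 4C) = 07; 51 ⊕ 07 = 56.
Blocks that differ from the original plaintext: P[5], P[6].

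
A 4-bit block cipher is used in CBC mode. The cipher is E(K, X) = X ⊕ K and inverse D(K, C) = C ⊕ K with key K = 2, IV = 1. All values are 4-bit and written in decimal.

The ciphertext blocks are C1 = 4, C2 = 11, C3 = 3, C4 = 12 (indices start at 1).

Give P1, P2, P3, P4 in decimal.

CBC decryption: P_i = D(K, C_i) ⊕ C_{i−1}, with C_{0} = IV.
P1: D(K, 4) = 6; 6 ⊕ 1 = 7.
P2: D(K, 11) = 9; 9 ⊕ 4 = 13.
P3: D(K, 3) = 1; 1 ⊕ 11 = 10.
P4: D(K, 12) = 14; 14 ⊕ 3 = 13.

P1 = 7, P2 = 13, P3 = 10, P4 = 13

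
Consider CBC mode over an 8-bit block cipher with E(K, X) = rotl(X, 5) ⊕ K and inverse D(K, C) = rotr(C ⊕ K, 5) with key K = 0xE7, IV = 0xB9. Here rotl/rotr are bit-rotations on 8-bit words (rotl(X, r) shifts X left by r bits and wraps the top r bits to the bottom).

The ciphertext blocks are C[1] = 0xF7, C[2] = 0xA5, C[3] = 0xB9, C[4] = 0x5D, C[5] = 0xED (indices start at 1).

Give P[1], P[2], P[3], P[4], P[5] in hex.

P[1] = 0x39, P[2] = 0xE5, P[3] = 0x57, P[4] = 0x6C, P[5] = 0x0D

CBC decryption: P_i = D(K, C_i) ⊕ C_{i−1}, with C_{0} = IV.
P[1]: D(K, 0xF7) = 0x80; 0x80 ⊕ 0xB9 = 0x39.
P[2]: D(K, 0xA5) = 0x12; 0x12 ⊕ 0xF7 = 0xE5.
P[3]: D(K, 0xB9) = 0xF2; 0xF2 ⊕ 0xA5 = 0x57.
P[4]: D(K, 0x5D) = 0xD5; 0xD5 ⊕ 0xB9 = 0x6C.
P[5]: D(K, 0xED) = 0x50; 0x50 ⊕ 0x5D = 0x0D.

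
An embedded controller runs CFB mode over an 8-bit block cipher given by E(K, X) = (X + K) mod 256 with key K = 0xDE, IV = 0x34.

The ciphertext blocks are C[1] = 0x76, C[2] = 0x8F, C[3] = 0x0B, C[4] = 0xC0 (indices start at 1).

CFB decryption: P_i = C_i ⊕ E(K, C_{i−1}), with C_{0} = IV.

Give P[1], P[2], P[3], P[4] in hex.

P[1]: E(K, 0x34) = 0x12; 0x76 ⊕ 0x12 = 0x64.
P[2]: E(K, 0x76) = 0x54; 0x8F ⊕ 0x54 = 0xDB.
P[3]: E(K, 0x8F) = 0x6D; 0x0B ⊕ 0x6D = 0x66.
P[4]: E(K, 0x0B) = 0xE9; 0xC0 ⊕ 0xE9 = 0x29.

P[1] = 0x64, P[2] = 0xDB, P[3] = 0x66, P[4] = 0x29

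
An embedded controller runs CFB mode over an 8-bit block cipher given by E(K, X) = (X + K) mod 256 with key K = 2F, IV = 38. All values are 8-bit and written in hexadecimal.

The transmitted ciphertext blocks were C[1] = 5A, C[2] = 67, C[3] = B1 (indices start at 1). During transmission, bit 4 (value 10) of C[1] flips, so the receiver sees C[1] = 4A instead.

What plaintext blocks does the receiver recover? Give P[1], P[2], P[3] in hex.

P[1] = 2D, P[2] = 1E, P[3] = 27

CFB decryption: P_i = C_i ⊕ E(K, C_{i−1}), with C_{0} = IV.
Only C[1] changed, to 4A. In CFB, a change in C_i flips the same bit in P_i and garbles P_{i+1}. Decrypting the received ciphertext:
P[1]: E(K, 38) = 67; 4A ⊕ 67 = 2D.
P[2]: E(K, 4A) = 79; 67 ⊕ 79 = 1E.
P[3]: E(K, 67) = 96; B1 ⊕ 96 = 27.
Blocks that differ from the original plaintext: P[1], P[2].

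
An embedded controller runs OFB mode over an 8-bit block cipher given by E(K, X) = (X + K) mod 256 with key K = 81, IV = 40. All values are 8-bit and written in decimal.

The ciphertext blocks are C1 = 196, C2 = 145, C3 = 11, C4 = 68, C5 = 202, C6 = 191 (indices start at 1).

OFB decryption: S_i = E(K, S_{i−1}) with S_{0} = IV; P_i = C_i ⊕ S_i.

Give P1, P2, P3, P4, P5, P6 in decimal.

P1: S = E(K, 40) = 121; 196 ⊕ 121 = 189.
P2: S = E(K, 121) = 202; 145 ⊕ 202 = 91.
P3: S = E(K, 202) = 27; 11 ⊕ 27 = 16.
P4: S = E(K, 27) = 108; 68 ⊕ 108 = 40.
P5: S = E(K, 108) = 189; 202 ⊕ 189 = 119.
P6: S = E(K, 189) = 14; 191 ⊕ 14 = 177.

P1 = 189, P2 = 91, P3 = 16, P4 = 40, P5 = 119, P6 = 177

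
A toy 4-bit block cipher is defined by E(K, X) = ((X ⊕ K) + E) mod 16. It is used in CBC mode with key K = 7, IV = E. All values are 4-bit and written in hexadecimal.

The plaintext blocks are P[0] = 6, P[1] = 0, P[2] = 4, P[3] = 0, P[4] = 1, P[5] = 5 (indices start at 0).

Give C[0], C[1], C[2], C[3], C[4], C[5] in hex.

CBC encryption: C_i = E(K, P_i ⊕ C_{i−1}), with C_{−1} = IV.
C[0]: P[0] ⊕ E = 8; E(K, 8) = D.
C[1]: P[1] ⊕ D = D; E(K, D) = 8.
C[2]: P[2] ⊕ 8 = C; E(K, C) = 9.
C[3]: P[3] ⊕ 9 = 9; E(K, 9) = C.
C[4]: P[4] ⊕ C = D; E(K, D) = 8.
C[5]: P[5] ⊕ 8 = D; E(K, D) = 8.

C[0] = D, C[1] = 8, C[2] = 9, C[3] = C, C[4] = 8, C[5] = 8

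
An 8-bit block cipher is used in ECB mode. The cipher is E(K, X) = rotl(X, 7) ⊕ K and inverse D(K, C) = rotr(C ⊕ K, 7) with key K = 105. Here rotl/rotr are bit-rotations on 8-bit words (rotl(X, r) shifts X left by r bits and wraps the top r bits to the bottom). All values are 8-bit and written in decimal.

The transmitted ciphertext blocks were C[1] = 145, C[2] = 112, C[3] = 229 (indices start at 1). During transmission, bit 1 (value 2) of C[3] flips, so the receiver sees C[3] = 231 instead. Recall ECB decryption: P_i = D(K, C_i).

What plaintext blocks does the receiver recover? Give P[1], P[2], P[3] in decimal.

Only C[3] changed, to 231. In ECB, a change in C_i affects only P_i. Decrypting the received ciphertext:
P[1]: D(K, 145) = 241.
P[2]: D(K, 112) = 50.
P[3]: D(K, 231) = 29.
Blocks that differ from the original plaintext: P[3].

P[1] = 241, P[2] = 50, P[3] = 29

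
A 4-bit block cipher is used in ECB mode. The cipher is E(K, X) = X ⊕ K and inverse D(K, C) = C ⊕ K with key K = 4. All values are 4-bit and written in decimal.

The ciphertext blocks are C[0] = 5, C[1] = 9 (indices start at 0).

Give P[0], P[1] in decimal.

ECB decryption: P_i = D(K, C_i).
P[0]: D(K, 5) = 1.
P[1]: D(K, 9) = 13.

P[0] = 1, P[1] = 13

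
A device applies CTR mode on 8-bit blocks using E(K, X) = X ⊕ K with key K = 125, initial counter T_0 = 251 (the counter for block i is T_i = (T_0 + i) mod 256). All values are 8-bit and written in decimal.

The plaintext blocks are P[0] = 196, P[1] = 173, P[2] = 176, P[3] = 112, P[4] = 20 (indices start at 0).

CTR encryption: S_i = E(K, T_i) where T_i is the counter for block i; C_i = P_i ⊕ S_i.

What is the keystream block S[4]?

C[0]: T = 251, S = E(K, T) = 134; 196 ⊕ 134 = 66.
C[1]: T = 252, S = E(K, T) = 129; 173 ⊕ 129 = 44.
C[2]: T = 253, S = E(K, T) = 128; 176 ⊕ 128 = 48.
C[3]: T = 254, S = E(K, T) = 131; 112 ⊕ 131 = 243.
C[4]: T = 255, S = E(K, T) = 130; 20 ⊕ 130 = 150.
So S[4] = 130.

130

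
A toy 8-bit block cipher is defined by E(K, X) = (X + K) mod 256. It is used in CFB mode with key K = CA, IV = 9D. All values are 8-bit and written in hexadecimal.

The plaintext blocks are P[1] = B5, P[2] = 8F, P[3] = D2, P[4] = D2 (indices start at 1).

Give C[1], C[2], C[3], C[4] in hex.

CFB encryption: C_i = P_i ⊕ E(K, C_{i−1}), with C_{0} = IV.
C[1]: E(K, 9D) = 67; B5 ⊕ 67 = D2.
C[2]: E(K, D2) = 9C; 8F ⊕ 9C = 13.
C[3]: E(K, 13) = DD; D2 ⊕ DD = 0F.
C[4]: E(K, 0F) = D9; D2 ⊕ D9 = 0B.

C[1] = D2, C[2] = 13, C[3] = 0F, C[4] = 0B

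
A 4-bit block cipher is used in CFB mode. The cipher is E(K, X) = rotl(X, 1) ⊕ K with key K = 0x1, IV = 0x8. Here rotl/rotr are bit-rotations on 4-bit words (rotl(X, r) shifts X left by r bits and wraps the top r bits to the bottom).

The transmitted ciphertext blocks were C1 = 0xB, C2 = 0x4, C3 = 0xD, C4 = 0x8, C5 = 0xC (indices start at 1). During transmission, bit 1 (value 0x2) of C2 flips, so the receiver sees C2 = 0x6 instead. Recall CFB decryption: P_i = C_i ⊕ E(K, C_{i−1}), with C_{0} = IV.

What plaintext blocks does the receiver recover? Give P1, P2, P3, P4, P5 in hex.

Only C2 changed, to 0x6. In CFB, a change in C_i flips the same bit in P_i and garbles P_{i+1}. Decrypting the received ciphertext:
P1: E(K, 0x8) = 0x0; 0xB ⊕ 0x0 = 0xB.
P2: E(K, 0xB) = 0x6; 0x6 ⊕ 0x6 = 0x0.
P3: E(K, 0x6) = 0xD; 0xD ⊕ 0xD = 0x0.
P4: E(K, 0xD) = 0xA; 0x8 ⊕ 0xA = 0x2.
P5: E(K, 0x8) = 0x0; 0xC ⊕ 0x0 = 0xC.
Blocks that differ from the original plaintext: P2, P3.

P1 = 0xB, P2 = 0x0, P3 = 0x0, P4 = 0x2, P5 = 0xC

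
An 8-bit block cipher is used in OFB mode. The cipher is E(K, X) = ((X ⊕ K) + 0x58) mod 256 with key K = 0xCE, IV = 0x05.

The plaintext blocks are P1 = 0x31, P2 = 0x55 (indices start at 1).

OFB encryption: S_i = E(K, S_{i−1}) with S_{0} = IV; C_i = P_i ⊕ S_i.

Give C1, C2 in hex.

C1 = 0x12, C2 = 0x10

C1: S = E(K, 0x05) = 0x23; 0x31 ⊕ 0x23 = 0x12.
C2: S = E(K, 0x23) = 0x45; 0x55 ⊕ 0x45 = 0x10.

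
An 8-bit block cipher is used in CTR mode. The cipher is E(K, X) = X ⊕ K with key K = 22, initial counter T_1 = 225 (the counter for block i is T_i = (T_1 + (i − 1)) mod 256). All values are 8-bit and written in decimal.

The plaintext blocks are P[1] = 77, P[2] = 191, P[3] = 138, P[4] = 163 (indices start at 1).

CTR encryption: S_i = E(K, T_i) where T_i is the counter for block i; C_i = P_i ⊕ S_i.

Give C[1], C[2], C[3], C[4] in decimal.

C[1] = 186, C[2] = 75, C[3] = 127, C[4] = 81

C[1]: T = 225, S = E(K, T) = 247; 77 ⊕ 247 = 186.
C[2]: T = 226, S = E(K, T) = 244; 191 ⊕ 244 = 75.
C[3]: T = 227, S = E(K, T) = 245; 138 ⊕ 245 = 127.
C[4]: T = 228, S = E(K, T) = 242; 163 ⊕ 242 = 81.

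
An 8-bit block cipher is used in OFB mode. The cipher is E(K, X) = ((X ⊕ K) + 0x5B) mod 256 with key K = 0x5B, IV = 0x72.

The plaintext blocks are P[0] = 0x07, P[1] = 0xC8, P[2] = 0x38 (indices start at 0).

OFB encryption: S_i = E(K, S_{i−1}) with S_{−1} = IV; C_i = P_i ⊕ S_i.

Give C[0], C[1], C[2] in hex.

C[0]: S = E(K, 0x72) = 0x84; 0x07 ⊕ 0x84 = 0x83.
C[1]: S = E(K, 0x84) = 0x3A; 0xC8 ⊕ 0x3A = 0xF2.
C[2]: S = E(K, 0x3A) = 0xBC; 0x38 ⊕ 0xBC = 0x84.

C[0] = 0x83, C[1] = 0xF2, C[2] = 0x84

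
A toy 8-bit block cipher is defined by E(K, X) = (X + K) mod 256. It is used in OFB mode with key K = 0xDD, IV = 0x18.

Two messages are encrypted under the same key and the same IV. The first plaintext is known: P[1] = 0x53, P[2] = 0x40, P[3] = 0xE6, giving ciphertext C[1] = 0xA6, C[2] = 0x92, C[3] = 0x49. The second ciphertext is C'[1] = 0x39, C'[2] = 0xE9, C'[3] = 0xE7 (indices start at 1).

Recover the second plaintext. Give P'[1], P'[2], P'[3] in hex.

P'[1] = 0xCC, P'[2] = 0x3B, P'[3] = 0x48

In OFB with a reused IV, both messages share the same keystream S_i, so C_i ⊕ C'_i = P_i ⊕ P'_i and thus P'_i = P_i ⊕ C_i ⊕ C'_i.
P'[1]: 0x53 ⊕ 0xA6 ⊕ 0x39 = 0xCC.
P'[2]: 0x40 ⊕ 0x92 ⊕ 0xE9 = 0x3B.
P'[3]: 0xE6 ⊕ 0x49 ⊕ 0xE7 = 0x48.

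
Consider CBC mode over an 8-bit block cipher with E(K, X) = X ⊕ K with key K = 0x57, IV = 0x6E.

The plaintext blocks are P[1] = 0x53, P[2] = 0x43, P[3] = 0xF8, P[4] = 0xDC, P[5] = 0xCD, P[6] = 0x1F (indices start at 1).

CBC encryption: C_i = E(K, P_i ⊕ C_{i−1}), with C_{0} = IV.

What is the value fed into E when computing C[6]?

C[1]: P[1] ⊕ 0x6E = 0x3D; E(K, 0x3D) = 0x6A.
C[2]: P[2] ⊕ 0x6A = 0x29; E(K, 0x29) = 0x7E.
C[3]: P[3] ⊕ 0x7E = 0x86; E(K, 0x86) = 0xD1.
C[4]: P[4] ⊕ 0xD1 = 0x0D; E(K, 0x0D) = 0x5A.
C[5]: P[5] ⊕ 0x5A = 0x97; E(K, 0x97) = 0xC0.
C[6]: P[6] ⊕ 0xC0 = 0xDF; E(K, 0xDF) = 0x88.
So the input to E for block [6] is 0xDF.

0xDF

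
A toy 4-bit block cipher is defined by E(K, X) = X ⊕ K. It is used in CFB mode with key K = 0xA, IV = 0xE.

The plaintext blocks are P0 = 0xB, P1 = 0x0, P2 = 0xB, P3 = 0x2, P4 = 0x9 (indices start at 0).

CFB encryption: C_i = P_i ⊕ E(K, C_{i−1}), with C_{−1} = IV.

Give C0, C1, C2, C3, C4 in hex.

C0 = 0xF, C1 = 0x5, C2 = 0x4, C3 = 0xC, C4 = 0xF

C0: E(K, 0xE) = 0x4; 0xB ⊕ 0x4 = 0xF.
C1: E(K, 0xF) = 0x5; 0x0 ⊕ 0x5 = 0x5.
C2: E(K, 0x5) = 0xF; 0xB ⊕ 0xF = 0x4.
C3: E(K, 0x4) = 0xE; 0x2 ⊕ 0xE = 0xC.
C4: E(K, 0xC) = 0x6; 0x9 ⊕ 0x6 = 0xF.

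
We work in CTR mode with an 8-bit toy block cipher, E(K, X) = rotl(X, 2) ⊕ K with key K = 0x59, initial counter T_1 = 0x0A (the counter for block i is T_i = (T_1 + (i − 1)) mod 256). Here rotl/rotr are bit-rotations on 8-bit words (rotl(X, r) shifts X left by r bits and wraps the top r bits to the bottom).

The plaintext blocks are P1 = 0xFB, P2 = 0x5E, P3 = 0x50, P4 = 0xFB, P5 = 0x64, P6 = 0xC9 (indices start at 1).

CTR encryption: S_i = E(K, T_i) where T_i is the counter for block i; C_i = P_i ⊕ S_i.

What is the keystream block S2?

C1: T = 0x0A, S = E(K, T) = 0x71; 0xFB ⊕ 0x71 = 0x8A.
C2: T = 0x0B, S = E(K, T) = 0x75; 0x5E ⊕ 0x75 = 0x2B.
So S2 = 0x75.

0x75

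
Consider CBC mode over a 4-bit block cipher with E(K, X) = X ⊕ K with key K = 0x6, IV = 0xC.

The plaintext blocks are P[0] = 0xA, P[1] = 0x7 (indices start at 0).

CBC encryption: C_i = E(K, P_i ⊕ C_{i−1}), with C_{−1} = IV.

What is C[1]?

C[1] = 0x1

C[0]: P[0] ⊕ 0xC = 0x6; E(K, 0x6) = 0x0.
C[1]: P[1] ⊕ 0x0 = 0x7; E(K, 0x7) = 0x1.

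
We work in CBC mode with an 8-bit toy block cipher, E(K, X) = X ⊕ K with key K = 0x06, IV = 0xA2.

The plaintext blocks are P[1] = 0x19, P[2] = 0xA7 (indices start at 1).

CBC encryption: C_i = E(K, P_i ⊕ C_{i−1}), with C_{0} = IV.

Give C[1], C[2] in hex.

C[1]: P[1] ⊕ 0xA2 = 0xBB; E(K, 0xBB) = 0xBD.
C[2]: P[2] ⊕ 0xBD = 0x1A; E(K, 0x1A) = 0x1C.

C[1] = 0xBD, C[2] = 0x1C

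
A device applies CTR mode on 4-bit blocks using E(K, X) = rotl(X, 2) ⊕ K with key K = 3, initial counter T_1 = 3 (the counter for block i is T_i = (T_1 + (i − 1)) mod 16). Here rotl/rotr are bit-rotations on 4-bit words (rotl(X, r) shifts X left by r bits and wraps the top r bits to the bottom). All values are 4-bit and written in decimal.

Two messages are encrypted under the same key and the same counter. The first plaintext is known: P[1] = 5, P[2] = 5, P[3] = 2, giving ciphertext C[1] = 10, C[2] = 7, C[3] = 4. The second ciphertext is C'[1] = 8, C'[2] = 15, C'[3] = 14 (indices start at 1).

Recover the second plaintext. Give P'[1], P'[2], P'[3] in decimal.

P'[1] = 7, P'[2] = 13, P'[3] = 8

In CTR with a reused counter, both messages share the same keystream S_i, so C_i ⊕ C'_i = P_i ⊕ P'_i and thus P'_i = P_i ⊕ C_i ⊕ C'_i.
P'[1]: 5 ⊕ 10 ⊕ 8 = 7.
P'[2]: 5 ⊕ 7 ⊕ 15 = 13.
P'[3]: 2 ⊕ 4 ⊕ 14 = 8.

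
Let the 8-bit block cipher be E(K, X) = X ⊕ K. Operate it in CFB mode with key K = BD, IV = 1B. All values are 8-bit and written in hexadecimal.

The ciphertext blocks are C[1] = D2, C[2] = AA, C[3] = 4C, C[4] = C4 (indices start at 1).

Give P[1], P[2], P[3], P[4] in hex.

CFB decryption: P_i = C_i ⊕ E(K, C_{i−1}), with C_{0} = IV.
P[1]: E(K, 1B) = A6; D2 ⊕ A6 = 74.
P[2]: E(K, D2) = 6F; AA ⊕ 6F = C5.
P[3]: E(K, AA) = 17; 4C ⊕ 17 = 5B.
P[4]: E(K, 4C) = F1; C4 ⊕ F1 = 35.

P[1] = 74, P[2] = C5, P[3] = 5B, P[4] = 35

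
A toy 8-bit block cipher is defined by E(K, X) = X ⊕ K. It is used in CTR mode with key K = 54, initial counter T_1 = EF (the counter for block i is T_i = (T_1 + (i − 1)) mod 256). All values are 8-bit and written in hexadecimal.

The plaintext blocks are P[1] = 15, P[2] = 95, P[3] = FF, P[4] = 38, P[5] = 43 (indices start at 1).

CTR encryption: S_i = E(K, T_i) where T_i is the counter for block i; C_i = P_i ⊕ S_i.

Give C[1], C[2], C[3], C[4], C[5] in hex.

C[1]: T = EF, S = E(K, T) = BB; 15 ⊕ BB = AE.
C[2]: T = F0, S = E(K, T) = A4; 95 ⊕ A4 = 31.
C[3]: T = F1, S = E(K, T) = A5; FF ⊕ A5 = 5A.
C[4]: T = F2, S = E(K, T) = A6; 38 ⊕ A6 = 9E.
C[5]: T = F3, S = E(K, T) = A7; 43 ⊕ A7 = E4.

C[1] = AE, C[2] = 31, C[3] = 5A, C[4] = 9E, C[5] = E4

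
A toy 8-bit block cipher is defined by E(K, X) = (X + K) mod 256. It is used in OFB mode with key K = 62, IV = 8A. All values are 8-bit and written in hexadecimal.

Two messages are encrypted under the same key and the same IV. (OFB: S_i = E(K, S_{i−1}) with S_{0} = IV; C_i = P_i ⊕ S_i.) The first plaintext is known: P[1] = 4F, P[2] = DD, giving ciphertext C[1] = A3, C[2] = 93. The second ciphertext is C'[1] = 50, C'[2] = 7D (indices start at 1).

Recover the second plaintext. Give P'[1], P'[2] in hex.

In OFB with a reused IV, both messages share the same keystream S_i, so C_i ⊕ C'_i = P_i ⊕ P'_i and thus P'_i = P_i ⊕ C_i ⊕ C'_i.
P'[1]: 4F ⊕ A3 ⊕ 50 = BC.
P'[2]: DD ⊕ 93 ⊕ 7D = 33.

P'[1] = BC, P'[2] = 33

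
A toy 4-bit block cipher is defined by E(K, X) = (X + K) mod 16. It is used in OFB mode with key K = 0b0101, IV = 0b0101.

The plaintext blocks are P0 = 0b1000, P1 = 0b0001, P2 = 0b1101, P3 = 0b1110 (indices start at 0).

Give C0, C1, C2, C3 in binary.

C0 = 0b0010, C1 = 0b1110, C2 = 0b1001, C3 = 0b0111

OFB encryption: S_i = E(K, S_{i−1}) with S_{−1} = IV; C_i = P_i ⊕ S_i.
C0: S = E(K, 0b0101) = 0b1010; 0b1000 ⊕ 0b1010 = 0b0010.
C1: S = E(K, 0b1010) = 0b1111; 0b0001 ⊕ 0b1111 = 0b1110.
C2: S = E(K, 0b1111) = 0b0100; 0b1101 ⊕ 0b0100 = 0b1001.
C3: S = E(K, 0b0100) = 0b1001; 0b1110 ⊕ 0b1001 = 0b0111.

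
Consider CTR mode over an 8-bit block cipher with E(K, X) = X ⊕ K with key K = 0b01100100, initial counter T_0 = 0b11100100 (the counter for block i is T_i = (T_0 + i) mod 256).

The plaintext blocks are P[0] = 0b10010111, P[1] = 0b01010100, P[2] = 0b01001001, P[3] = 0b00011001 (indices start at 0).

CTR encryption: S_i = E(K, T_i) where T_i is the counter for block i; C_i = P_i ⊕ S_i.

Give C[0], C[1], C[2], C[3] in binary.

C[0] = 0b00010111, C[1] = 0b11010101, C[2] = 0b11001011, C[3] = 0b10011010

C[0]: T = 0b11100100, S = E(K, T) = 0b10000000; 0b10010111 ⊕ 0b10000000 = 0b00010111.
C[1]: T = 0b11100101, S = E(K, T) = 0b10000001; 0b01010100 ⊕ 0b10000001 = 0b11010101.
C[2]: T = 0b11100110, S = E(K, T) = 0b10000010; 0b01001001 ⊕ 0b10000010 = 0b11001011.
C[3]: T = 0b11100111, S = E(K, T) = 0b10000011; 0b00011001 ⊕ 0b10000011 = 0b10011010.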